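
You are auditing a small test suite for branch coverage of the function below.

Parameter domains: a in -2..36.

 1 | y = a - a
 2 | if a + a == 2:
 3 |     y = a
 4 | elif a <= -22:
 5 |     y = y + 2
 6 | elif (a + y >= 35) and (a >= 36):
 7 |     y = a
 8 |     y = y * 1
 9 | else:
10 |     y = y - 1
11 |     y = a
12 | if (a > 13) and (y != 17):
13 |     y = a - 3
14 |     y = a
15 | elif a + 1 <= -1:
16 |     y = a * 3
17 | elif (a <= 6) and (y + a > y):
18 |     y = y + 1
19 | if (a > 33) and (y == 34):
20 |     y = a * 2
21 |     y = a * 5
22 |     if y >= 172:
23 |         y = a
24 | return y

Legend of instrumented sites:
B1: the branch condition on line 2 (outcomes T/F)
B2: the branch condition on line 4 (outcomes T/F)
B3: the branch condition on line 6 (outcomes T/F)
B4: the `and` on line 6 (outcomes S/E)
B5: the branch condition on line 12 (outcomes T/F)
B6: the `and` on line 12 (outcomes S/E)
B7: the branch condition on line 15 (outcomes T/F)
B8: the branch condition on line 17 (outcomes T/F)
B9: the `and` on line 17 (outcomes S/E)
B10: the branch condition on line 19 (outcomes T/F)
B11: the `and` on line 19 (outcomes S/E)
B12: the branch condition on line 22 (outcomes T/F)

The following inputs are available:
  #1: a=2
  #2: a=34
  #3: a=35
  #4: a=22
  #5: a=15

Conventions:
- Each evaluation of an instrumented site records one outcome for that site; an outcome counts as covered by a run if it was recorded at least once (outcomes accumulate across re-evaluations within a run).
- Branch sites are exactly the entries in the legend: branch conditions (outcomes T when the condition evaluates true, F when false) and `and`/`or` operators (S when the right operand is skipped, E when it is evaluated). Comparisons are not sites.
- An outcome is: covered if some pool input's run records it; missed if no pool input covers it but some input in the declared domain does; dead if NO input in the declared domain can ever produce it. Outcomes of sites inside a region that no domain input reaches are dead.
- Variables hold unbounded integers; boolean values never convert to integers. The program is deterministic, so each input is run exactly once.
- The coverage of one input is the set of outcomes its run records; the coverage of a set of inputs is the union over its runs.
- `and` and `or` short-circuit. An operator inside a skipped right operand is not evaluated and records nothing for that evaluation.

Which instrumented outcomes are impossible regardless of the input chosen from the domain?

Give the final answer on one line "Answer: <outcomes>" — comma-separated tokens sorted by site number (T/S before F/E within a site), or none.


exhaustive pass over the 39-input domain:
  B2=T: never recorded by any domain input -> dead
  B12=T: never recorded by any domain input -> dead
  reachable outcomes have witnesses, e.g. B1=T (e.g. a=1), B1=F (e.g. a=-2), B2=F (e.g. a=-2), B3=T (e.g. a=36)
Answer: B2=T, B12=T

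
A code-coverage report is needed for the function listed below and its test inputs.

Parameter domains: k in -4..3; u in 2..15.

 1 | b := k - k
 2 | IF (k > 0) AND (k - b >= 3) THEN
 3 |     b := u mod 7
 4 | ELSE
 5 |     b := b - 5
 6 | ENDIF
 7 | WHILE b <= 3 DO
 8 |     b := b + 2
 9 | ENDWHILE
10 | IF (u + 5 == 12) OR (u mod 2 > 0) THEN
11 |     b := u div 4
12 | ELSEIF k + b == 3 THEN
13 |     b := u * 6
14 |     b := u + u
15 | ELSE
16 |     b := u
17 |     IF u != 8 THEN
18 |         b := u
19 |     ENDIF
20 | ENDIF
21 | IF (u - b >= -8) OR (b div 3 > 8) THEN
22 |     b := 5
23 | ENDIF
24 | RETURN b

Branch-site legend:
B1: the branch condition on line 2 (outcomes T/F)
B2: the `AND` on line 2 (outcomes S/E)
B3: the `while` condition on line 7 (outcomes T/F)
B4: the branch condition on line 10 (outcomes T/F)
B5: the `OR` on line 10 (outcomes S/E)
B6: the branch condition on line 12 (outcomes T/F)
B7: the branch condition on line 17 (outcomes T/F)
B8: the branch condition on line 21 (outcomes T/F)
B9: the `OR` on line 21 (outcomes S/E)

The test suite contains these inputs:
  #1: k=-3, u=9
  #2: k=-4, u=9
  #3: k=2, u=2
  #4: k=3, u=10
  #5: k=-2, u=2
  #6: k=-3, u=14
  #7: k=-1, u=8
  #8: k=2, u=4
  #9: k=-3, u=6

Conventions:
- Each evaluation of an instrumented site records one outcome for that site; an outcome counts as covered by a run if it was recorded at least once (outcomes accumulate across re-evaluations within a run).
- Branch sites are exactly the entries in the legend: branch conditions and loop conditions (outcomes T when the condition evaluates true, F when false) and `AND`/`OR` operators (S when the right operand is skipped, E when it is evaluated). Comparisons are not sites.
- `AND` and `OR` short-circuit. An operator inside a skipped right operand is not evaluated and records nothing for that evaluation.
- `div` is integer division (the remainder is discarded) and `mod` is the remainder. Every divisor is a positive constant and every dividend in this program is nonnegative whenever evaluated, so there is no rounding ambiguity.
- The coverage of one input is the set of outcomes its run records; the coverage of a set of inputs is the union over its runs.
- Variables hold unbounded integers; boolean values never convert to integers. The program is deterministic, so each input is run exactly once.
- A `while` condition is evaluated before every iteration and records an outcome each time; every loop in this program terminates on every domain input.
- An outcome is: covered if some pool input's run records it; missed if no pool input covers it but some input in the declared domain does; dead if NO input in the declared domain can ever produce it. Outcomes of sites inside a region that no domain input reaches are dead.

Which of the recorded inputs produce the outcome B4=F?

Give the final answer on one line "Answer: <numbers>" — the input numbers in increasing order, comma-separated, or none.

input #1 (k=-3, u=9): does not record B4=F
input #2 (k=-4, u=9): does not record B4=F
input #3 (k=2, u=2): records B4=F
input #4 (k=3, u=10): records B4=F
input #5 (k=-2, u=2): records B4=F
input #6 (k=-3, u=14): records B4=F
input #7 (k=-1, u=8): records B4=F
input #8 (k=2, u=4): records B4=F
input #9 (k=-3, u=6): records B4=F

Answer: 3, 4, 5, 6, 7, 8, 9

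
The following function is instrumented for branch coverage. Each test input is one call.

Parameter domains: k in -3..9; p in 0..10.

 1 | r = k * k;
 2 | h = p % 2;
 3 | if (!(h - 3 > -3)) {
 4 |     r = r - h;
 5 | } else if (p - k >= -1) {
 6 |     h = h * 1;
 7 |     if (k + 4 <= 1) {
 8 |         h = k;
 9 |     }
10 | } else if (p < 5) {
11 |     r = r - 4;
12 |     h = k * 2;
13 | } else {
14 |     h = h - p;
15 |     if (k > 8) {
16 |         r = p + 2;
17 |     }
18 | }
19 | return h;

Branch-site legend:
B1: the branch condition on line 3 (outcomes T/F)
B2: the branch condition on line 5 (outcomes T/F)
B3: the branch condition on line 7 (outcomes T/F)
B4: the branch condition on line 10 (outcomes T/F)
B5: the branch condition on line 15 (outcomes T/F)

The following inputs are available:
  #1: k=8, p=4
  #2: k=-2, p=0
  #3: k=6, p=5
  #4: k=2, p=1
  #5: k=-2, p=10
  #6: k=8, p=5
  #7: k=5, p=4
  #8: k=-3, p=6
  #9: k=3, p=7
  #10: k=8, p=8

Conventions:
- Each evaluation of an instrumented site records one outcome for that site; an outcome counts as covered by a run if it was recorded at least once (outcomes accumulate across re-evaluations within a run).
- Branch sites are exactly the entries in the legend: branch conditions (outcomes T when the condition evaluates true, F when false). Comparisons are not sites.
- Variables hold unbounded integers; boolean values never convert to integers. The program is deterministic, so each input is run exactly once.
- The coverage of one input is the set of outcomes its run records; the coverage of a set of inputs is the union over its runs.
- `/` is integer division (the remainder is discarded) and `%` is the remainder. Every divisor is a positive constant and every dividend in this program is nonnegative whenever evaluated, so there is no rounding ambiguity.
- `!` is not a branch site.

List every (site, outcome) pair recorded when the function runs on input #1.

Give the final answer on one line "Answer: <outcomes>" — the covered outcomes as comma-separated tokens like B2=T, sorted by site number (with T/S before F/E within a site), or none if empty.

Event log for input #1 (k=8, p=4):
  B1->T
distinct outcomes covered: B1=T

Answer: B1=T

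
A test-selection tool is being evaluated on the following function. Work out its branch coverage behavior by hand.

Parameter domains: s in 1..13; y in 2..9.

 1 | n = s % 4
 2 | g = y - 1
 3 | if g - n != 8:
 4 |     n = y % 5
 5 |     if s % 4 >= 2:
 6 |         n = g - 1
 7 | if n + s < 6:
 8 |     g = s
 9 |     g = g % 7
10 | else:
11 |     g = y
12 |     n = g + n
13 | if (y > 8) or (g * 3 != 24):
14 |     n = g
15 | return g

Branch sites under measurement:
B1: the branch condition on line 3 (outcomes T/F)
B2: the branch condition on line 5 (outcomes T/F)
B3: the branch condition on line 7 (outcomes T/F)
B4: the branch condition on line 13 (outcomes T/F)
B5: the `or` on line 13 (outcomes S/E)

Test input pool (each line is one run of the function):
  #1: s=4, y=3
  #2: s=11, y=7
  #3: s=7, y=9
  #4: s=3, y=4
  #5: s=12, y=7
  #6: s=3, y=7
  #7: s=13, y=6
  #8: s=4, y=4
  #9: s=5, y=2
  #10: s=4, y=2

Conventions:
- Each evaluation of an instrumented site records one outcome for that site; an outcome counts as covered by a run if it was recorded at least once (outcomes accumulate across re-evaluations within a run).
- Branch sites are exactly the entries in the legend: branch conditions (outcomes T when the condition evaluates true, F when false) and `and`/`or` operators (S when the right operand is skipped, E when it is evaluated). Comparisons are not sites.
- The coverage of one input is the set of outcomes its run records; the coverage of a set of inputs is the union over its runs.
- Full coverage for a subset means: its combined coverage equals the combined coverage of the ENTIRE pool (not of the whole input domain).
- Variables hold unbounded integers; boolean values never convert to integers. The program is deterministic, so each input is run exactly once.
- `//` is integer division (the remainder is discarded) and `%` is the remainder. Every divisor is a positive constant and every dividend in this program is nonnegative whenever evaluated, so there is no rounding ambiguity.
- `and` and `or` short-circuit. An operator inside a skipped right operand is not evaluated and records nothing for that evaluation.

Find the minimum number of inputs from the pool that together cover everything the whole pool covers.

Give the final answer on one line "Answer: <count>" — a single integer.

input #1 (s=4, y=3): covers B1=T, B2=F, B3=F, B4=T, B5=E
input #2 (s=11, y=7): covers B1=T, B2=T, B3=F, B4=T, B5=E
input #3 (s=7, y=9): covers B1=T, B2=T, B3=F, B4=T, B5=S
input #4 (s=3, y=4): covers B1=T, B2=T, B3=T, B4=T, B5=E
input #5 (s=12, y=7): covers B1=T, B2=F, B3=F, B4=T, B5=E
input #6 (s=3, y=7): covers B1=T, B2=T, B3=F, B4=T, B5=E
input #7 (s=13, y=6): covers B1=T, B2=F, B3=F, B4=T, B5=E
input #8 (s=4, y=4): covers B1=T, B2=F, B3=F, B4=T, B5=E
input #9 (s=5, y=2): covers B1=T, B2=F, B3=F, B4=T, B5=E
input #10 (s=4, y=2): covers B1=T, B2=F, B3=F, B4=T, B5=E
pool-wide coverage (8 outcomes): B1=T, B2=T, B2=F, B3=T, B3=F, B4=T, B5=S, B5=E
size 1 is not enough: best union over all size-1 subsets is 5/8
size 2 is not enough: best union over all size-2 subsets is 7/8
at size 3, {1, 3, 4} reaches all 8 outcomes; every lexicographically earlier size-3 subset fails

Answer: 3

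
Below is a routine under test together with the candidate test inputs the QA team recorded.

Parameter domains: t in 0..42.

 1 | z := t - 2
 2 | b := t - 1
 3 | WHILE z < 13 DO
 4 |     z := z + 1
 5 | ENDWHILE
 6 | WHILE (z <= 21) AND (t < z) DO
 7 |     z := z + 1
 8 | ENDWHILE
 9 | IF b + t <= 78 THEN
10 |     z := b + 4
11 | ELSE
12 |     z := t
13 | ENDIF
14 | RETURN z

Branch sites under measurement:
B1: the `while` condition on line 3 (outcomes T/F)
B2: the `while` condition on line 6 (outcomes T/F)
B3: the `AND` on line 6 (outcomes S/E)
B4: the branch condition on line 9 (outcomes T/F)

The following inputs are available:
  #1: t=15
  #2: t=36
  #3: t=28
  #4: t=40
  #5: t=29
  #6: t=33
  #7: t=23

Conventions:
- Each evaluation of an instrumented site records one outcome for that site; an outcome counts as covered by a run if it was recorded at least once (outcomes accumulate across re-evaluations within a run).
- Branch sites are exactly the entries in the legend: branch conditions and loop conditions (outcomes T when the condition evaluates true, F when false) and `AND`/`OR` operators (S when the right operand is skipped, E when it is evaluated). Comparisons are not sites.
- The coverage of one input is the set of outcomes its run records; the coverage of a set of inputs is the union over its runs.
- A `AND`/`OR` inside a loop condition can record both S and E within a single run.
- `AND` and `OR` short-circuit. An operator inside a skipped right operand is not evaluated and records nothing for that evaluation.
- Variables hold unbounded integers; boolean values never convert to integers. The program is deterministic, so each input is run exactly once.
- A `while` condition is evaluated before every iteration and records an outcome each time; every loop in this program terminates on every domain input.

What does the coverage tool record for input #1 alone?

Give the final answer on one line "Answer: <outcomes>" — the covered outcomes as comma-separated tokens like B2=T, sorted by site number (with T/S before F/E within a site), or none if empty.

Event log for input #1 (t=15):
  B1->F, B3->E, B2->F, B4->T
deduplicating events, the covered set is: B1=F, B2=F, B3=E, B4=T

Answer: B1=F, B2=F, B3=E, B4=T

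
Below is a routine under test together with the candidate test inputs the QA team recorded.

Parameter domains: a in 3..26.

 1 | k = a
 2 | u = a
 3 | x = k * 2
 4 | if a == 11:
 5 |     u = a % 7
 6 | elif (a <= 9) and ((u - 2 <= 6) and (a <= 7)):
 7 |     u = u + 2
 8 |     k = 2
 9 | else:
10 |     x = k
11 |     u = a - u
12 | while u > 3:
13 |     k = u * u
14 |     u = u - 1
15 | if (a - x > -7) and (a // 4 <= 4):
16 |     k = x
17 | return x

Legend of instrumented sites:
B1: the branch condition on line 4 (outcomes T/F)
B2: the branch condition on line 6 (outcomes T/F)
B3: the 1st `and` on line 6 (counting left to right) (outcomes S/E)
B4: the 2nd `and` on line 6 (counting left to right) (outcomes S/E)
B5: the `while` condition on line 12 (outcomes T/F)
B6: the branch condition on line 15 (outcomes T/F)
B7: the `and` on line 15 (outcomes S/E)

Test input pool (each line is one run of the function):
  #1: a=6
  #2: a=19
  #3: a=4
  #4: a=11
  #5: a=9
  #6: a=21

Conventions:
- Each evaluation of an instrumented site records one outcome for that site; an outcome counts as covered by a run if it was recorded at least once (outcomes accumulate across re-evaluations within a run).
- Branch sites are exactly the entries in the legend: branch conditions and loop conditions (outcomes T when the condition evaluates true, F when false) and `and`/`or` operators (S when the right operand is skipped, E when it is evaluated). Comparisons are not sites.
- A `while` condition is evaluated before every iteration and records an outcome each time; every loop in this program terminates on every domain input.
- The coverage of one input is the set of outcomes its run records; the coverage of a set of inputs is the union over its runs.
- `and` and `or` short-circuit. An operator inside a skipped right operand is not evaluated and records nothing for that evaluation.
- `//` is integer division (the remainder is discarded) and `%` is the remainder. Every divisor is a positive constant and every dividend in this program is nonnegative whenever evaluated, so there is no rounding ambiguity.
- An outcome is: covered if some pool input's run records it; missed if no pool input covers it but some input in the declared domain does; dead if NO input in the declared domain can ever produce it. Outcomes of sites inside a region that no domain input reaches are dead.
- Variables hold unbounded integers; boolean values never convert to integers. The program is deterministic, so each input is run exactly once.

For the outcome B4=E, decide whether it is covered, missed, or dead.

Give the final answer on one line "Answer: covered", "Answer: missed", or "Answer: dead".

B4=E is recorded by pool input(s) 1, 3 -> covered

Answer: covered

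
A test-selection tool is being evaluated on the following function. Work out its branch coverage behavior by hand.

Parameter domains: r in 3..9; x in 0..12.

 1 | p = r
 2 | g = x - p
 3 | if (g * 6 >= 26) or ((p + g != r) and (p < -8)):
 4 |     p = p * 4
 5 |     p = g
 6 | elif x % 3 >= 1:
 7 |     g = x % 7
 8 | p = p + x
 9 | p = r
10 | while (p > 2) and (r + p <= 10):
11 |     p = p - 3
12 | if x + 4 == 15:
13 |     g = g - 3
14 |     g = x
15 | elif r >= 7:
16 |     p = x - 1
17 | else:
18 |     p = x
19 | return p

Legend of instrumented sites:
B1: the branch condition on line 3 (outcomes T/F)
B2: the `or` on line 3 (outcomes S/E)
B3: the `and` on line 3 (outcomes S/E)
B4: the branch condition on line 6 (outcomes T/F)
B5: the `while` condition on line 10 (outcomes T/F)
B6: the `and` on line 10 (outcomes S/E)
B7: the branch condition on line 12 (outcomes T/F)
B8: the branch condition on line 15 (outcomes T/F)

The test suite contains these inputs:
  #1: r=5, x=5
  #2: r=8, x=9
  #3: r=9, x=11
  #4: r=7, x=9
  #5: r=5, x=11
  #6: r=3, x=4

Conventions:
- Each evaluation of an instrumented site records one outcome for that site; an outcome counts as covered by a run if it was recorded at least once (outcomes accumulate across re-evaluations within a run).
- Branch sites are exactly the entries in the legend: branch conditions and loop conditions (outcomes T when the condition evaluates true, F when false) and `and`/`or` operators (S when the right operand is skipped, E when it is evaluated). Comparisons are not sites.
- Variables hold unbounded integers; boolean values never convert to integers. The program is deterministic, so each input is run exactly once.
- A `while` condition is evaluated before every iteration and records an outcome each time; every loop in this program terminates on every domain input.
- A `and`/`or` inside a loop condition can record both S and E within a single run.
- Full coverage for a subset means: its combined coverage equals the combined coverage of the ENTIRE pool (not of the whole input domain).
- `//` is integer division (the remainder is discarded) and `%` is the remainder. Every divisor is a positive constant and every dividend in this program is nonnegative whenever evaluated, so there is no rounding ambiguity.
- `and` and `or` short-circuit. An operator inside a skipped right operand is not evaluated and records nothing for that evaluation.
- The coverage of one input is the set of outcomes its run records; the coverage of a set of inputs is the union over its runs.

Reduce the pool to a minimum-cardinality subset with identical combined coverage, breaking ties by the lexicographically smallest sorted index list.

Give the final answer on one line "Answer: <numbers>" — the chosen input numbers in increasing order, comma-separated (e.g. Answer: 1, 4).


#1 (r=5, x=5) -> B2->E, B3->S, B1->F, B4->T, B6->E, B5->T, B6->S, B5->F, B7->F, B8->F; covered: B1=F, B2=E, B3=S, B4=T, B5=T, B5=F, B6=S, B6=E, B7=F, B8=F
#2 (r=8, x=9) -> B2->E, B3->E, B1->F, B4->F, B6->E, B5->F, B7->F, B8->T; covered: B1=F, B2=E, B3=E, B4=F, B5=F, B6=E, B7=F, B8=T
#3 (r=9, x=11) -> B2->E, B3->E, B1->F, B4->T, B6->E, B5->F, B7->T; covered: B1=F, B2=E, B3=E, B4=T, B5=F, B6=E, B7=T
#4 (r=7, x=9) -> B2->E, B3->E, B1->F, B4->F, B6->E, B5->F, B7->F, B8->T; covered: B1=F, B2=E, B3=E, B4=F, B5=F, B6=E, B7=F, B8=T
#5 (r=5, x=11) -> B2->S, B1->T, B6->E, B5->T, B6->S, B5->F, B7->T; covered: B1=T, B2=S, B5=T, B5=F, B6=S, B6=E, B7=T
#6 (r=3, x=4) -> B2->E, B3->E, B1->F, B4->T, B6->E, B5->T, B6->S, B5->F, B7->F, B8->F; covered: B1=F, B2=E, B3=E, B4=T, B5=T, B5=F, B6=S, B6=E, B7=F, B8=F
the full pool covers 16 outcomes: B1=T, B1=F, B2=S, B2=E, B3=S, B3=E, B4=T, B4=F, B5=T, B5=F, B6=S, B6=E, B7=T, B7=F, B8=T, B8=F
checked all size-1 subsets: none covers 16 outcomes (max 10/16)
checked all size-2 subsets: none covers 16 outcomes (max 13/16)
inputs {1, 2, 5} (size 3) cover everything; no size-3 subset with a lexicographically smaller index list covers all 16
Answer: 1, 2, 5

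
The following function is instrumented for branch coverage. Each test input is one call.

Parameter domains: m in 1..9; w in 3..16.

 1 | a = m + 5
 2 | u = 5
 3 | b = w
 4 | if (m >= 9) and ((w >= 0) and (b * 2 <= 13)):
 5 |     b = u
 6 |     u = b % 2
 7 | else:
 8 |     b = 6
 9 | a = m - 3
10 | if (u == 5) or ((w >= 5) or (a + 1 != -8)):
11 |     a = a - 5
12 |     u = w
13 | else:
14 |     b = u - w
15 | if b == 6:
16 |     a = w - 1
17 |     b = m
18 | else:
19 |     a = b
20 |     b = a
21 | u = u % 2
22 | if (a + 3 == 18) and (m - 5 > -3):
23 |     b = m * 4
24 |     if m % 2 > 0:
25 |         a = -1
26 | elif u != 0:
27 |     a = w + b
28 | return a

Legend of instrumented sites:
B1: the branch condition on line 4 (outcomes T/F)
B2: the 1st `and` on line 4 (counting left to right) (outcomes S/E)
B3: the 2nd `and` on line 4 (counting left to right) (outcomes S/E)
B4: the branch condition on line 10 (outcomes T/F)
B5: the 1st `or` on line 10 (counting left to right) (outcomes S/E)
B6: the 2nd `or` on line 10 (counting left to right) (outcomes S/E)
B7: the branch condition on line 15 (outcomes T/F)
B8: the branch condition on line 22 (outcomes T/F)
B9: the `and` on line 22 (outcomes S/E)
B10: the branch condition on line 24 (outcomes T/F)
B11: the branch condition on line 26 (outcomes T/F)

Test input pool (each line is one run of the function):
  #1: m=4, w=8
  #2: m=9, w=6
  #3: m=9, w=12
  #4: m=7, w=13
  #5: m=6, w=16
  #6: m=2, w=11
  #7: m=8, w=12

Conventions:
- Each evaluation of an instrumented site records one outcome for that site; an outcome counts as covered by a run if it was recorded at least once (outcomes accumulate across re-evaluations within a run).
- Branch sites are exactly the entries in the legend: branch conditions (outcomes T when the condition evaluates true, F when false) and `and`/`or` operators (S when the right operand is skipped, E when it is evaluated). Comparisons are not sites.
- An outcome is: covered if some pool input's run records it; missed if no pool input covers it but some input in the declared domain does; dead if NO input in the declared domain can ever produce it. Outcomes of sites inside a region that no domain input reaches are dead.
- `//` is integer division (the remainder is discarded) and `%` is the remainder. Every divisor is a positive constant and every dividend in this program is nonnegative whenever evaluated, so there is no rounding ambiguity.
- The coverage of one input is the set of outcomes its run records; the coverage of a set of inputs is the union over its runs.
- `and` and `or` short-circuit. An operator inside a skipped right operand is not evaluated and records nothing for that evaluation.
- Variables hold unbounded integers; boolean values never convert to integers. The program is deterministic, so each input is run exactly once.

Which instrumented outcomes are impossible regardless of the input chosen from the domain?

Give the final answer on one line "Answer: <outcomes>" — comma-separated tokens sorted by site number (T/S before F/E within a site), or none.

exhaustive pass over the 126-input domain:
  B3=S: unreachable across the whole domain -> dead
  B4=F: unreachable across the whole domain -> dead
  reachable outcomes have witnesses, e.g. B1=T (e.g. m=9, w=3), B1=F (e.g. m=1, w=3), B2=S (e.g. m=1, w=3), B2=E (e.g. m=9, w=3)

Answer: B3=S, B4=F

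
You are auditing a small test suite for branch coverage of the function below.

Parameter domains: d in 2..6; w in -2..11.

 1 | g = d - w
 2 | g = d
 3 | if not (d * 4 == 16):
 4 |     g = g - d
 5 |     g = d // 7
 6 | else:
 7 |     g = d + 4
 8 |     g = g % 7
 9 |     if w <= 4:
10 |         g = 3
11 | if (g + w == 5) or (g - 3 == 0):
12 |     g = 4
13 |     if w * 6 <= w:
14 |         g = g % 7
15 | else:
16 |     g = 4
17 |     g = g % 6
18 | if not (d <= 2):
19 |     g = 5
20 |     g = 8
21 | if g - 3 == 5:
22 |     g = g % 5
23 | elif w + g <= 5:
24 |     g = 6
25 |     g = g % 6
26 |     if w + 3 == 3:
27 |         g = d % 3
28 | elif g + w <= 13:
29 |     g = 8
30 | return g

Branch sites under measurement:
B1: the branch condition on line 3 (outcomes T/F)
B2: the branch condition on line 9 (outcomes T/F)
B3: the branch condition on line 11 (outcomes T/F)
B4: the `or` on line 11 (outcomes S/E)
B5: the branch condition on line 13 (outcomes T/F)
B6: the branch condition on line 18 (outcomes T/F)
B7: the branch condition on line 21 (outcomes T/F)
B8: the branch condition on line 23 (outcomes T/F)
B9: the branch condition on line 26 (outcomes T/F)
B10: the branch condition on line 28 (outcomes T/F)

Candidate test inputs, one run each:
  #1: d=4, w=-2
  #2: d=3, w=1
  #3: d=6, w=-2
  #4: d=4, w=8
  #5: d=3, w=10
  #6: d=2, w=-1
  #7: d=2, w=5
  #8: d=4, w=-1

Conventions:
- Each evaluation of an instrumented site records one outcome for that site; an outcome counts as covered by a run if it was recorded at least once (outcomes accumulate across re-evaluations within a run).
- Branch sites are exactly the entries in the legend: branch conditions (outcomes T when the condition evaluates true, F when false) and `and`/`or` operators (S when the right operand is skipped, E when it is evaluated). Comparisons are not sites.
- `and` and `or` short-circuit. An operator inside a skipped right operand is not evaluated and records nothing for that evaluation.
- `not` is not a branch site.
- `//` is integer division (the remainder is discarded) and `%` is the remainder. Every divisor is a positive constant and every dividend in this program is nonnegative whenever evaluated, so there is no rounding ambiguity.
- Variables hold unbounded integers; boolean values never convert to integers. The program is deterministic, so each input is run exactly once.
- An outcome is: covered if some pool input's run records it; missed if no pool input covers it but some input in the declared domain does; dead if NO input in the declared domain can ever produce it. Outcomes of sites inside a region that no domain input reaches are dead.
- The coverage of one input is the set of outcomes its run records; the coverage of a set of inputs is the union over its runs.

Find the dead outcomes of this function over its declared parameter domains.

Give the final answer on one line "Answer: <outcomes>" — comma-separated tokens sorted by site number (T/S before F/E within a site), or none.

exhaustive pass over the 70-input domain:
  reachable outcomes have witnesses, e.g. B1=T (e.g. d=2, w=-2), B1=F (e.g. d=4, w=-2), B2=T (e.g. d=4, w=-2), B2=F (e.g. d=4, w=5)

Answer: none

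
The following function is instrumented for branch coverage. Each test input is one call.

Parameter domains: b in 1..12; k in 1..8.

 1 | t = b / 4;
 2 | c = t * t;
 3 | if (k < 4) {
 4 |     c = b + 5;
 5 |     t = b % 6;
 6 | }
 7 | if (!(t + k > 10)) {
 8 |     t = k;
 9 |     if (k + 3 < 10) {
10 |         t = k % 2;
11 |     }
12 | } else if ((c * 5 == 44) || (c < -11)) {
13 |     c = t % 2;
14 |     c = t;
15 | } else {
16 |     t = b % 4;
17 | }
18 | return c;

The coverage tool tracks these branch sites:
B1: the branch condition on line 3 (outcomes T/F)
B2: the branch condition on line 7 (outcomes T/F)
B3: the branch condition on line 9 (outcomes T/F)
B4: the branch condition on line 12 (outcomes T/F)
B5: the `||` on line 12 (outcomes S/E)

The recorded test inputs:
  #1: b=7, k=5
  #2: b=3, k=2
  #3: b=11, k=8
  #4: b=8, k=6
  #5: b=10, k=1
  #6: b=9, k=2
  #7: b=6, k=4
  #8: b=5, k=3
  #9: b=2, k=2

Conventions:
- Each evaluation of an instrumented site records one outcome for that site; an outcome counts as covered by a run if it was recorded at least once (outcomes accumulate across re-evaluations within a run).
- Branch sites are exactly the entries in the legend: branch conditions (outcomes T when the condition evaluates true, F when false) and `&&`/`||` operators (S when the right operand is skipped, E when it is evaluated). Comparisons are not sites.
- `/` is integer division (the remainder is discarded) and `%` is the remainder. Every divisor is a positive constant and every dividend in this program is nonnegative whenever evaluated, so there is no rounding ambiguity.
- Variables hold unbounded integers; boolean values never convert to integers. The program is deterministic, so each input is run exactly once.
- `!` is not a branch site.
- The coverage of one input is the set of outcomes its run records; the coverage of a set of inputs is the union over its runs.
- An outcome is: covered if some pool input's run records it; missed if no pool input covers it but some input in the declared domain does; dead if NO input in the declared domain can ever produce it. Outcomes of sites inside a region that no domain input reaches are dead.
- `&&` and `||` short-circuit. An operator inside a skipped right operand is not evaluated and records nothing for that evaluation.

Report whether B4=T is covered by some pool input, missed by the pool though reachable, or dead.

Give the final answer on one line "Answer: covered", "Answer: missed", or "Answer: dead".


no pool input records B4=T
checking all 96 inputs in the declared domain: B4=T is never recorded -> dead
Answer: dead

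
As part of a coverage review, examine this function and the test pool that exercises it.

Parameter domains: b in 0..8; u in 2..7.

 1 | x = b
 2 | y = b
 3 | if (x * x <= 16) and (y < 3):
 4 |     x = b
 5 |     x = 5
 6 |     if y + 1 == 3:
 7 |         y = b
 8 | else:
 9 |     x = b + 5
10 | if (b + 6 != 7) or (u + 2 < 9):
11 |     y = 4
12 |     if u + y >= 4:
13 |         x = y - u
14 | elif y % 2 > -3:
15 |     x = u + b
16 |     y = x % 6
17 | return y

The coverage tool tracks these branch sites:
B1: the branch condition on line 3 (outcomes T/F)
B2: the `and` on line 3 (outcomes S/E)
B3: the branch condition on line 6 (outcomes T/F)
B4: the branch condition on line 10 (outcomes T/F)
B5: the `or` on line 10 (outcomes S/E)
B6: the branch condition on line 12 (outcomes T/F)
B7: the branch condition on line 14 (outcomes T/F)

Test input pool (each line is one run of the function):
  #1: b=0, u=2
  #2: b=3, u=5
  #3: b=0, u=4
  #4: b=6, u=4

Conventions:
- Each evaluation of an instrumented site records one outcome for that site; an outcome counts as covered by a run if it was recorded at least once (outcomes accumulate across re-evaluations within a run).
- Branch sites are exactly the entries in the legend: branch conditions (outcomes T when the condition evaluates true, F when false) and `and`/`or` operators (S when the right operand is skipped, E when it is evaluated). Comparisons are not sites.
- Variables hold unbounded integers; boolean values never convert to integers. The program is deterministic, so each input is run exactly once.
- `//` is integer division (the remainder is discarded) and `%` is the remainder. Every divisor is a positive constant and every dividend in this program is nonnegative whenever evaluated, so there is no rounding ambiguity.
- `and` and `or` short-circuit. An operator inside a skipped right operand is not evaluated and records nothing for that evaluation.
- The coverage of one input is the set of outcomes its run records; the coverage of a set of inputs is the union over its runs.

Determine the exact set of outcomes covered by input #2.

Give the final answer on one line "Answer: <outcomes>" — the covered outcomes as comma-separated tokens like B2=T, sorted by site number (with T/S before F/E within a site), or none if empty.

Running input #2 (b=3, u=5), event by event:
  B2->E, B1->F, B5->S, B4->T, B6->T
as a set, this run covers: B1=F, B2=E, B4=T, B5=S, B6=T

Answer: B1=F, B2=E, B4=T, B5=S, B6=T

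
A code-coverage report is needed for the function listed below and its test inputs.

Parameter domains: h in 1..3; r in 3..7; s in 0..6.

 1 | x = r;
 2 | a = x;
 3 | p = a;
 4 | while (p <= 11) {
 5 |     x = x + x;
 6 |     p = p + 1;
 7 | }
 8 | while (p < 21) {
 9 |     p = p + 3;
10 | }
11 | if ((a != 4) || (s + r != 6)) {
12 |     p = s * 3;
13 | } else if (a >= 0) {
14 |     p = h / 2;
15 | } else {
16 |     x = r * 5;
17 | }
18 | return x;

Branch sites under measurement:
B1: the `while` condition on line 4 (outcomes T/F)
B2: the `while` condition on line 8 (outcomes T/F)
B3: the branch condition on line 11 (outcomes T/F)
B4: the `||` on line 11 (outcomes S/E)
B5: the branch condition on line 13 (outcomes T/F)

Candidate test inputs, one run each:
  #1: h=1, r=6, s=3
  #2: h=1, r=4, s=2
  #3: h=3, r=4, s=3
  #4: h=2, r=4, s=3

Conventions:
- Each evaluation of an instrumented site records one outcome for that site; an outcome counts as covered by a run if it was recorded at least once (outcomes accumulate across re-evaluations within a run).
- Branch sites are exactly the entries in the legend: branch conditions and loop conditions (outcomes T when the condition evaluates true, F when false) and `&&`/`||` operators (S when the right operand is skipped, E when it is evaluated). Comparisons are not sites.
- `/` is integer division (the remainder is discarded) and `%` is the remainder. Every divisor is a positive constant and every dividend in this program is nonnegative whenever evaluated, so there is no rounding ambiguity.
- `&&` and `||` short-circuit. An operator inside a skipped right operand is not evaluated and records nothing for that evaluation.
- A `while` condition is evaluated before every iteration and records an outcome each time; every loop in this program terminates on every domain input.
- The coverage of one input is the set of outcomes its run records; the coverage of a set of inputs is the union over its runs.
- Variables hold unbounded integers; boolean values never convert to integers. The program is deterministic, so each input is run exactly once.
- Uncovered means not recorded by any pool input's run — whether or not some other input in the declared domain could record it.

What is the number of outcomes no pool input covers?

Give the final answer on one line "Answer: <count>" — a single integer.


input #1, h=1, r=6, s=3: events B1->T, B1->T, B1->T, B1->T, B1->T, B1->T, B1->F, B2->T, B2->T, B2->T, B2->F, B4->S, B3->T; outcomes B1=T, B1=F, B2=T, B2=F, B3=T, B4=S
input #2, h=1, r=4, s=2: events B1->T, B1->T, B1->T, B1->T, B1->T, B1->T, B1->T, B1->T, B1->F, B2->T, B2->T, B2->T, B2->F, B4->E, ...; outcomes B1=T, B1=F, B2=T, B2=F, B3=F, B4=E, B5=T
input #3, h=3, r=4, s=3: events B1->T, B1->T, B1->T, B1->T, B1->T, B1->T, B1->T, B1->T, B1->F, B2->T, B2->T, B2->T, B2->F, B4->E, ...; outcomes B1=T, B1=F, B2=T, B2=F, B3=T, B4=E
input #4, h=2, r=4, s=3: events B1->T, B1->T, B1->T, B1->T, B1->T, B1->T, B1->T, B1->T, B1->F, B2->T, B2->T, B2->T, B2->F, B4->E, ...; outcomes B1=T, B1=F, B2=T, B2=F, B3=T, B4=E
union over the pool: B1=T, B1=F, B2=T, B2=F, B3=T, B3=F, B4=S, B4=E, B5=T
uncovered (1 of 10): B5=F
Answer: 1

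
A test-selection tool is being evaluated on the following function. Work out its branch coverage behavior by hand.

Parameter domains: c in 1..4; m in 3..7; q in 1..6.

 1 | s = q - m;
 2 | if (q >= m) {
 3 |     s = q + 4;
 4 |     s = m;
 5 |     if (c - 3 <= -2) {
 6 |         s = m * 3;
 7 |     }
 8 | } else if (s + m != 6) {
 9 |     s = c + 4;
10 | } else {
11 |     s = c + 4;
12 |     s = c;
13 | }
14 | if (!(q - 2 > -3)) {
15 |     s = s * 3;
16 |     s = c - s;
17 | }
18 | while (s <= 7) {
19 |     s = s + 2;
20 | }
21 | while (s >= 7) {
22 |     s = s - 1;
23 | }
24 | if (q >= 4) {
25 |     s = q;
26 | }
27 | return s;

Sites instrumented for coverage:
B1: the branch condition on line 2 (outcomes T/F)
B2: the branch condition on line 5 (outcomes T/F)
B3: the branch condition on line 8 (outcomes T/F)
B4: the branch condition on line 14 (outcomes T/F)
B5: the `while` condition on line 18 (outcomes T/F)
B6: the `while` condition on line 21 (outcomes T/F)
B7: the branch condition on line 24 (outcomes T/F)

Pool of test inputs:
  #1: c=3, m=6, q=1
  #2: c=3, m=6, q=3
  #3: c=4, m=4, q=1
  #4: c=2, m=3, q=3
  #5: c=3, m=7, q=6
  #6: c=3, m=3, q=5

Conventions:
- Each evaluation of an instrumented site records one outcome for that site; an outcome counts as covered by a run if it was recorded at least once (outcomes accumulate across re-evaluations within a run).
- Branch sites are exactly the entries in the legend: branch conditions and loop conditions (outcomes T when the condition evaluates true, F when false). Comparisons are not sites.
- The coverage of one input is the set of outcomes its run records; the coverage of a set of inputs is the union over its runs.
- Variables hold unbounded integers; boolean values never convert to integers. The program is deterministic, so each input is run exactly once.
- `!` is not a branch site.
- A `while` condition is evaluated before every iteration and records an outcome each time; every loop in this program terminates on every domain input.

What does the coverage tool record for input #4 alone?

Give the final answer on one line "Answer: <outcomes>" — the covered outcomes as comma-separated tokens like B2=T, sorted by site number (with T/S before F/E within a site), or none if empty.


Tracing the run of input #4 (c=2, m=3, q=3):
  B1->T, B2->F, B4->F, B5->T, B5->T, B5->T, B5->F, B6->T, B6->T, B6->T
  B6->F, B7->F
collecting distinct outcomes: B1=T, B2=F, B4=F, B5=T, B5=F, B6=T, B6=F, B7=F
Answer: B1=T, B2=F, B4=F, B5=T, B5=F, B6=T, B6=F, B7=F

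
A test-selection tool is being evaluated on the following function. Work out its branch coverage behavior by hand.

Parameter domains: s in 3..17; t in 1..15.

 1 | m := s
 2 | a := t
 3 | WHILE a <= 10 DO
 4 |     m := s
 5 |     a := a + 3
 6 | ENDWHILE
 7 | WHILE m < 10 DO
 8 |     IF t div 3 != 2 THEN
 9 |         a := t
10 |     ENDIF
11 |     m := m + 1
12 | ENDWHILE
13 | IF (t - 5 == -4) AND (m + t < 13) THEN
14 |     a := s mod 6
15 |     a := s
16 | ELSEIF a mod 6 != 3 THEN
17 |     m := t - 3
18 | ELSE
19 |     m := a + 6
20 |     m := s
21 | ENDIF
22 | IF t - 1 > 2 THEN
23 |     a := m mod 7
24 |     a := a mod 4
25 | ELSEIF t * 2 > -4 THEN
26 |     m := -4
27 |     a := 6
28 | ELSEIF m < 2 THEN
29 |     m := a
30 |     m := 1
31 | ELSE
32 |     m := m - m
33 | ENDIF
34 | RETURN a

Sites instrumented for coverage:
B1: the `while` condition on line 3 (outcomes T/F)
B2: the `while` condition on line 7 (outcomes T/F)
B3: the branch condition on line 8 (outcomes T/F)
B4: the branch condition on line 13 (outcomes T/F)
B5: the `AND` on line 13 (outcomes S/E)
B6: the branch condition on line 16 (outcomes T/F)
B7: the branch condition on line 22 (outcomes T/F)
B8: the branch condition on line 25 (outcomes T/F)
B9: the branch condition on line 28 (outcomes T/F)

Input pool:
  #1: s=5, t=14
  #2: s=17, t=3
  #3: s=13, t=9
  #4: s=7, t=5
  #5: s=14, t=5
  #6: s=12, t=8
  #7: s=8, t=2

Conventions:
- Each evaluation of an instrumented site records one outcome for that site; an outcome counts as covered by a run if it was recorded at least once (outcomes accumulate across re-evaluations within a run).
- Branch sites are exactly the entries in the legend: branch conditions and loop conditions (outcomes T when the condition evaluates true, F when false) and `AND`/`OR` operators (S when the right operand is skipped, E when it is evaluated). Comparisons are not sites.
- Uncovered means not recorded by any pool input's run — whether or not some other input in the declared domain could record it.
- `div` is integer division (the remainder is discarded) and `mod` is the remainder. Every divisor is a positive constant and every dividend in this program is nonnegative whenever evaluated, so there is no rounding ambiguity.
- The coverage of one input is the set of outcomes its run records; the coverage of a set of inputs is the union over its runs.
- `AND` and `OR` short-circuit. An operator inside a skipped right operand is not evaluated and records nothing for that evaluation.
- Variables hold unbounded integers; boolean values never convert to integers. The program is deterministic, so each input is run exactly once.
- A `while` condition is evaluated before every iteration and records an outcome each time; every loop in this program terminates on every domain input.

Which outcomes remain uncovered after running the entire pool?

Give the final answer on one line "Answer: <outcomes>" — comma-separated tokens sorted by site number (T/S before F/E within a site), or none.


test 1 (s=5, t=14) hits B1=F, B2=T, B2=F, B3=T, B4=F, B5=S, B6=T, B7=T
test 2 (s=17, t=3) hits B1=T, B1=F, B2=F, B4=F, B5=S, B6=T, B7=F, B8=T
test 3 (s=13, t=9) hits B1=T, B1=F, B2=F, B4=F, B5=S, B6=T, B7=T
test 4 (s=7, t=5) hits B1=T, B1=F, B2=T, B2=F, B3=T, B4=F, B5=S, B6=T, B7=T
test 5 (s=14, t=5) hits B1=T, B1=F, B2=F, B4=F, B5=S, B6=T, B7=T
test 6 (s=12, t=8) hits B1=T, B1=F, B2=F, B4=F, B5=S, B6=T, B7=T
test 7 (s=8, t=2) hits B1=T, B1=F, B2=T, B2=F, B3=T, B4=F, B5=S, B6=T, B7=F, B8=T
union over the pool: B1=T, B1=F, B2=T, B2=F, B3=T, B4=F, B5=S, B6=T, B7=T, B7=F, B8=T
uncovered (7 of 18): B3=F, B4=T, B5=E, B6=F, B8=F, B9=T, B9=F
Answer: B3=F, B4=T, B5=E, B6=F, B8=F, B9=T, B9=F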